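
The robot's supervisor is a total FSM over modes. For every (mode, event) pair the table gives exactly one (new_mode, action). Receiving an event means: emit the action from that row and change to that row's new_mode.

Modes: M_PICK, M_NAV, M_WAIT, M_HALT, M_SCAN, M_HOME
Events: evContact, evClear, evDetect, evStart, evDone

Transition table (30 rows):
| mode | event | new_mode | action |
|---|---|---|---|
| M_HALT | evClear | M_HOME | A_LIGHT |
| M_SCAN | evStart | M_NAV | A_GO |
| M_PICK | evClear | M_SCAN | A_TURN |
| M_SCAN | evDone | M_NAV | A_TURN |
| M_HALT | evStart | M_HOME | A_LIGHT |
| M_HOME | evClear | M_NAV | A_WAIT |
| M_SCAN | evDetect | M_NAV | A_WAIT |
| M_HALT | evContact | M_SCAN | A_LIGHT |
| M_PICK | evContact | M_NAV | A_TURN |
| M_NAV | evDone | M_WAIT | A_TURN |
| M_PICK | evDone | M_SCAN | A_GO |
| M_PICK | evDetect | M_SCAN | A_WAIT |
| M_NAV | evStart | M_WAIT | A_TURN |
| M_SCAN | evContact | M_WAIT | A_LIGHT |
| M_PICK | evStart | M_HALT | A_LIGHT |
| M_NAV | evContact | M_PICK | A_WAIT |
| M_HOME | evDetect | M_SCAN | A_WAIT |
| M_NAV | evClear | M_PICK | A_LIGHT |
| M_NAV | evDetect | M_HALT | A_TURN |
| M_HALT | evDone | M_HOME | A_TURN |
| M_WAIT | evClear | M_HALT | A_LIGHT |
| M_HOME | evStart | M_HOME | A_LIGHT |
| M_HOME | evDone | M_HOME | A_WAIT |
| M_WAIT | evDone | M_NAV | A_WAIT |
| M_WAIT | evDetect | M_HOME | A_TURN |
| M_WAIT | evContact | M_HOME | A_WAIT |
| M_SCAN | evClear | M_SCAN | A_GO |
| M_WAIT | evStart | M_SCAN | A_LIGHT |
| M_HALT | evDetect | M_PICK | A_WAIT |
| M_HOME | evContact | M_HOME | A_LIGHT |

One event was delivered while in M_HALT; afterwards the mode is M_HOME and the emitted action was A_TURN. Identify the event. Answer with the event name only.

evDone

try evContact: (M_HALT, evContact) → (M_SCAN, A_LIGHT)
try evClear: (M_HALT, evClear) → (M_HOME, A_LIGHT)
try evDetect: (M_HALT, evDetect) → (M_PICK, A_WAIT)
try evStart: (M_HALT, evStart) → (M_HOME, A_LIGHT)
try evDone: (M_HALT, evDone) → (M_HOME, A_TURN)  ← matches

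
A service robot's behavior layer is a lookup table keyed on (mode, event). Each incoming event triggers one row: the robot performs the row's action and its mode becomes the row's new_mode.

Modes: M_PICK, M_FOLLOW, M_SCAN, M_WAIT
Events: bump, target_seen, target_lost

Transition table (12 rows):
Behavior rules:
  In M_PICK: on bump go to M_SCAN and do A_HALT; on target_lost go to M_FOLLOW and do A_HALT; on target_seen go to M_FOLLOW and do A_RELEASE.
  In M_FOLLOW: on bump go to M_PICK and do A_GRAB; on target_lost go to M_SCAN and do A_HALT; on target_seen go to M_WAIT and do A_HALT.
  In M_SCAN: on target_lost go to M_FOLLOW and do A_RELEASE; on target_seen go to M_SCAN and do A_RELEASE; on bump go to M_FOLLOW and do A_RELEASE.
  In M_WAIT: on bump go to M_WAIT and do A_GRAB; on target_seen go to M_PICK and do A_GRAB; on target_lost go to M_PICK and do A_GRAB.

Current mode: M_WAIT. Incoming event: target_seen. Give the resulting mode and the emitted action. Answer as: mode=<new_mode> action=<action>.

mode=M_PICK action=A_GRAB

current mode = M_WAIT; filter table to that mode:
  (M_WAIT, bump) → (M_WAIT, A_GRAB)
  (M_WAIT, target_seen) → (M_PICK, A_GRAB)  ← event matches
  (M_WAIT, target_lost) → (M_PICK, A_GRAB)
event = target_seen selects (M_PICK, A_GRAB)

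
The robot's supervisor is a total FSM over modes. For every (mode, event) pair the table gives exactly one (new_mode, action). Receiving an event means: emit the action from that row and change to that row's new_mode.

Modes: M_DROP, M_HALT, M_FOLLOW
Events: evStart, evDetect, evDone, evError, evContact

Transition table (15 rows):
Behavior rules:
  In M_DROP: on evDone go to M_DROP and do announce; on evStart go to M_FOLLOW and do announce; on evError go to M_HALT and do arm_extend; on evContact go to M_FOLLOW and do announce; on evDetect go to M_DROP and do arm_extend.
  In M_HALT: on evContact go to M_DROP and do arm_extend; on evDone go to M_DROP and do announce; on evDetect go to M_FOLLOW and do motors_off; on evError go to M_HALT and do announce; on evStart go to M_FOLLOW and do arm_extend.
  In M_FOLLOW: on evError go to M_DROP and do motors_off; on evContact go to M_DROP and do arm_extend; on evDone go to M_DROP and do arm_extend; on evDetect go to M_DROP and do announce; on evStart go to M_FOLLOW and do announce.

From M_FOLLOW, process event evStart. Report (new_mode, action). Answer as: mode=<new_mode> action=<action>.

current mode = M_FOLLOW; filter table to that mode:
  (M_FOLLOW, evError) → (M_DROP, motors_off)
  (M_FOLLOW, evContact) → (M_DROP, arm_extend)
  (M_FOLLOW, evDone) → (M_DROP, arm_extend)
  (M_FOLLOW, evDetect) → (M_DROP, announce)
  (M_FOLLOW, evStart) → (M_FOLLOW, announce)  ← event matches
event = evStart selects (M_FOLLOW, announce)

mode=M_FOLLOW action=announce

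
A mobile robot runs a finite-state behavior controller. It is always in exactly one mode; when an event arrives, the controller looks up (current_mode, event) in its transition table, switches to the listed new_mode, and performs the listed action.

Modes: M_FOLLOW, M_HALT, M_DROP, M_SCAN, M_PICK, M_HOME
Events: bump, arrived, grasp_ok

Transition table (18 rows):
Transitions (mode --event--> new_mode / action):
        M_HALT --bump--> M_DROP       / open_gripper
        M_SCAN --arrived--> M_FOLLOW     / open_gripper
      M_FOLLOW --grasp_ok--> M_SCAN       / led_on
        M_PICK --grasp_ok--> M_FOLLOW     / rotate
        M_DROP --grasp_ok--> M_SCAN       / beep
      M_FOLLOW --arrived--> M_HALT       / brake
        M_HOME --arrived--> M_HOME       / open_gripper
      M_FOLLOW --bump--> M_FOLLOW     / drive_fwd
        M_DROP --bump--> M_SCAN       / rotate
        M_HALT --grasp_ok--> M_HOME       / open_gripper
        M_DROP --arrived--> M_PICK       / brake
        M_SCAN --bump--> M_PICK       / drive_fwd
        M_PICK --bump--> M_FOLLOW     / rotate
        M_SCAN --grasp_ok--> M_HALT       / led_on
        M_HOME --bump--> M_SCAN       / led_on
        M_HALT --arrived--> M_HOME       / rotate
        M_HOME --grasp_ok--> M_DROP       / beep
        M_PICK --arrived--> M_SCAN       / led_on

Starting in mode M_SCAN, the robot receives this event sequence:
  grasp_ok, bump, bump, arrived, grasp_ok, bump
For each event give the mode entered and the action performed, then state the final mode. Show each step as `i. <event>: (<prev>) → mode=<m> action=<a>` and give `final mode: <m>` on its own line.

1. grasp_ok: (M_SCAN) → mode=M_HALT action=led_on
2. bump: (M_HALT) → mode=M_DROP action=open_gripper
3. bump: (M_DROP) → mode=M_SCAN action=rotate
4. arrived: (M_SCAN) → mode=M_FOLLOW action=open_gripper
5. grasp_ok: (M_FOLLOW) → mode=M_SCAN action=led_on
6. bump: (M_SCAN) → mode=M_PICK action=drive_fwd

final mode: M_PICK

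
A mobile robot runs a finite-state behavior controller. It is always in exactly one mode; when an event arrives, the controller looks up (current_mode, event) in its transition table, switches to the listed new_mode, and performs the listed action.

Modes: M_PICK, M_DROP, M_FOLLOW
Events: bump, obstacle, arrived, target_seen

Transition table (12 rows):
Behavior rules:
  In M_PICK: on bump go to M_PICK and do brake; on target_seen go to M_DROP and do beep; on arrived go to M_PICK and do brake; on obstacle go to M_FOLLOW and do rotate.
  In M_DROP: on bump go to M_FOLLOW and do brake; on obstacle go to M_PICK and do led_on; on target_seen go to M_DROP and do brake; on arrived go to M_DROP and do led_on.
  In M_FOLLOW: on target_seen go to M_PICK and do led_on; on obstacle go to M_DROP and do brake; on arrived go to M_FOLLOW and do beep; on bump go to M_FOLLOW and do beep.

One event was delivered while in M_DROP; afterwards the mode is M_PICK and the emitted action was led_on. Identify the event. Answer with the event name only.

try bump: (M_DROP, bump) → (M_FOLLOW, brake)
try obstacle: (M_DROP, obstacle) → (M_PICK, led_on)  ← matches
try arrived: (M_DROP, arrived) → (M_DROP, led_on)
try target_seen: (M_DROP, target_seen) → (M_DROP, brake)

obstacle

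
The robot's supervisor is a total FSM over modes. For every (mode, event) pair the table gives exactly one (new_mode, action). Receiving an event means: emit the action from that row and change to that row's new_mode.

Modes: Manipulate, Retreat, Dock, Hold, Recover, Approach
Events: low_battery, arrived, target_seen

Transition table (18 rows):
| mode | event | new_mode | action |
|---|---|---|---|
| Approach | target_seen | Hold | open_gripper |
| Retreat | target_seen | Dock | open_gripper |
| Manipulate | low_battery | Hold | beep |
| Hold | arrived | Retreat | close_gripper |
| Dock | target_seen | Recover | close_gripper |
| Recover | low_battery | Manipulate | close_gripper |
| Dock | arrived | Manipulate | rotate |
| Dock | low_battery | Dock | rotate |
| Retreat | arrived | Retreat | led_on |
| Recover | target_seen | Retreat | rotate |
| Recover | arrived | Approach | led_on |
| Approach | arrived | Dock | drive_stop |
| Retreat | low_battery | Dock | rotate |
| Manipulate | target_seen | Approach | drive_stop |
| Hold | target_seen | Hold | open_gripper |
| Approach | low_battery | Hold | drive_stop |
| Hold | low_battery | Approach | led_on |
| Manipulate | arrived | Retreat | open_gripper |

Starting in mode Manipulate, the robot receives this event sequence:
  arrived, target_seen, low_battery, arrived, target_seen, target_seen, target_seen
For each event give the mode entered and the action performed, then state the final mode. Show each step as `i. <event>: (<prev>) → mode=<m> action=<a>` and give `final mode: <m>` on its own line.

final mode: Hold

1. arrived: (Manipulate) → mode=Retreat action=open_gripper
2. target_seen: (Retreat) → mode=Dock action=open_gripper
3. low_battery: (Dock) → mode=Dock action=rotate
4. arrived: (Dock) → mode=Manipulate action=rotate
5. target_seen: (Manipulate) → mode=Approach action=drive_stop
6. target_seen: (Approach) → mode=Hold action=open_gripper
7. target_seen: (Hold) → mode=Hold action=open_gripper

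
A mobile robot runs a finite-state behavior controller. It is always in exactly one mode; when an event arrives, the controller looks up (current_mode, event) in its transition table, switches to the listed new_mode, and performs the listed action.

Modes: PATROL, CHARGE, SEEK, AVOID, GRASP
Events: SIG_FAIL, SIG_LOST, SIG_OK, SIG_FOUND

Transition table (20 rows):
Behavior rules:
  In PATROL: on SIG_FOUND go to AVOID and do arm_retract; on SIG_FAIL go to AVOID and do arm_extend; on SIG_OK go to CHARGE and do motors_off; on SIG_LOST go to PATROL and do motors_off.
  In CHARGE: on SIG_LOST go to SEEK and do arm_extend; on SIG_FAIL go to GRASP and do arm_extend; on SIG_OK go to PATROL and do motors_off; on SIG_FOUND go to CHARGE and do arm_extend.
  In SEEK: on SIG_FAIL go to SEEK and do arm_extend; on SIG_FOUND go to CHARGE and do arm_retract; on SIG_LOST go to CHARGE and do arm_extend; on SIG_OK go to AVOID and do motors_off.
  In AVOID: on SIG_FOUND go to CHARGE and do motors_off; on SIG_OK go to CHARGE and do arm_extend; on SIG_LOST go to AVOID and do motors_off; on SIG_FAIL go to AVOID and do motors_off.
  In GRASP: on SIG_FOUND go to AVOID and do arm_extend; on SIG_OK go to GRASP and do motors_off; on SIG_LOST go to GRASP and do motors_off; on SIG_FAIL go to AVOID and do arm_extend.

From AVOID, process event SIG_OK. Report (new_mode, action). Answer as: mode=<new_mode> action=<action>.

current mode = AVOID; filter table to that mode:
  (AVOID, SIG_FOUND) → (CHARGE, motors_off)
  (AVOID, SIG_OK) → (CHARGE, arm_extend)  ← event matches
  (AVOID, SIG_LOST) → (AVOID, motors_off)
  (AVOID, SIG_FAIL) → (AVOID, motors_off)
event = SIG_OK selects (CHARGE, arm_extend)

mode=CHARGE action=arm_extend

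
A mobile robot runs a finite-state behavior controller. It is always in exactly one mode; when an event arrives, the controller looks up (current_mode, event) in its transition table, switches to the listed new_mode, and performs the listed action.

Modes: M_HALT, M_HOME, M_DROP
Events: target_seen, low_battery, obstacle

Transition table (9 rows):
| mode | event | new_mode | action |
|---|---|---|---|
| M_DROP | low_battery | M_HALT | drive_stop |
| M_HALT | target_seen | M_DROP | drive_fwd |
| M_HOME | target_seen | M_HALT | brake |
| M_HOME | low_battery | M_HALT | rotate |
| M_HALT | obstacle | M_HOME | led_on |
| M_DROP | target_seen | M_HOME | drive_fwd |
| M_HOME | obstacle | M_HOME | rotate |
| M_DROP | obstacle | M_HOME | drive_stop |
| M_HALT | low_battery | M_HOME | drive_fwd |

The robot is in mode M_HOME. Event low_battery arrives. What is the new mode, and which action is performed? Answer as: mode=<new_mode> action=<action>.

mode=M_HALT action=rotate

current mode = M_HOME; filter table to that mode:
  (M_HOME, target_seen) → (M_HALT, brake)
  (M_HOME, low_battery) → (M_HALT, rotate)  ← event matches
  (M_HOME, obstacle) → (M_HOME, rotate)
event = low_battery selects (M_HALT, rotate)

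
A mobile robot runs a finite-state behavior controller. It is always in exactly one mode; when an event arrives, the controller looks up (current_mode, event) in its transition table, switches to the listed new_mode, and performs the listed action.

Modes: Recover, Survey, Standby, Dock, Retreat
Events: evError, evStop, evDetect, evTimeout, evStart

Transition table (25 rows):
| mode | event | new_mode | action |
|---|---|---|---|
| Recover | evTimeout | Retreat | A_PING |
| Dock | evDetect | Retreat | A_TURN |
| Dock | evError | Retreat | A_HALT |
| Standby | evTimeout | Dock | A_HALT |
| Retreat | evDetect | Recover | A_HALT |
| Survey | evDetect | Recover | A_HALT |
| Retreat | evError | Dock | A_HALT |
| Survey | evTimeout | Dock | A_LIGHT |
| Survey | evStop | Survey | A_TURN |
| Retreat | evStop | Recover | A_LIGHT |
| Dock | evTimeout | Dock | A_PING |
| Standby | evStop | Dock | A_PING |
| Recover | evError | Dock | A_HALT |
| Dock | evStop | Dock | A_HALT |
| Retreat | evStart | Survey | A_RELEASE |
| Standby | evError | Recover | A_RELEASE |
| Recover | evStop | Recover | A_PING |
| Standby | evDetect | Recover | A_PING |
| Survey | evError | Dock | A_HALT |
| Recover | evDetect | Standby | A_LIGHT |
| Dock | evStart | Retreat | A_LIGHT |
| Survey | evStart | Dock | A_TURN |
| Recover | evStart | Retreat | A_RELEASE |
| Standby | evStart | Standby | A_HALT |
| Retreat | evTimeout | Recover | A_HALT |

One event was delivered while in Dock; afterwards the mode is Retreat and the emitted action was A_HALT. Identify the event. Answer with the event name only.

evError

try evError: (Dock, evError) → (Retreat, A_HALT)  ← matches
try evStop: (Dock, evStop) → (Dock, A_HALT)
try evDetect: (Dock, evDetect) → (Retreat, A_TURN)
try evTimeout: (Dock, evTimeout) → (Dock, A_PING)
try evStart: (Dock, evStart) → (Retreat, A_LIGHT)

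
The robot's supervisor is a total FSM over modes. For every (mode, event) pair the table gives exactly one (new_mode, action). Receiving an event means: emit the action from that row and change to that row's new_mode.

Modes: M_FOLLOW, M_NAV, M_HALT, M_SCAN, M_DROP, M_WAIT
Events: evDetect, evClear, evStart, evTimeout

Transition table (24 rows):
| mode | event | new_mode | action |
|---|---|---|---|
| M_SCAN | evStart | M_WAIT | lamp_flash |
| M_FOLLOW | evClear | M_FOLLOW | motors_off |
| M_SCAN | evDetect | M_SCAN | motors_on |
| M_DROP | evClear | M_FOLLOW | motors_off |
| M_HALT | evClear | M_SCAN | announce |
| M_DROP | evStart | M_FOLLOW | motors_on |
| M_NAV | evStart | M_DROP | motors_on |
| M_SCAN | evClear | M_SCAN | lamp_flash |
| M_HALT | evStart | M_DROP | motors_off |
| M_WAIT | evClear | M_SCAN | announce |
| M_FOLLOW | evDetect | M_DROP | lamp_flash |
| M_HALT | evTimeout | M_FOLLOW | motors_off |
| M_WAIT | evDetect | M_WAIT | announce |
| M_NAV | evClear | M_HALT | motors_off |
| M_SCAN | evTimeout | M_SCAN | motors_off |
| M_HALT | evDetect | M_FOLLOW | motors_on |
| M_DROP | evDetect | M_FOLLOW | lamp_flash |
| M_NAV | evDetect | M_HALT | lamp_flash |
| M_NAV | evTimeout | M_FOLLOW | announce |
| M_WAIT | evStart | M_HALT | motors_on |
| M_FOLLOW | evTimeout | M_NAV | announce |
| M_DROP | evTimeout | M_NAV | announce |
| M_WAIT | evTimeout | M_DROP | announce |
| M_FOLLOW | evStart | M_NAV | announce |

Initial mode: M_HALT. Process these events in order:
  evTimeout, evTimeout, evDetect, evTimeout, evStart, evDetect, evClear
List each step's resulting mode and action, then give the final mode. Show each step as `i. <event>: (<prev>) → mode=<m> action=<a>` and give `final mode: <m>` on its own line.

final mode: M_SCAN

1. evTimeout: (M_HALT) → mode=M_FOLLOW action=motors_off
2. evTimeout: (M_FOLLOW) → mode=M_NAV action=announce
3. evDetect: (M_NAV) → mode=M_HALT action=lamp_flash
4. evTimeout: (M_HALT) → mode=M_FOLLOW action=motors_off
5. evStart: (M_FOLLOW) → mode=M_NAV action=announce
6. evDetect: (M_NAV) → mode=M_HALT action=lamp_flash
7. evClear: (M_HALT) → mode=M_SCAN action=announce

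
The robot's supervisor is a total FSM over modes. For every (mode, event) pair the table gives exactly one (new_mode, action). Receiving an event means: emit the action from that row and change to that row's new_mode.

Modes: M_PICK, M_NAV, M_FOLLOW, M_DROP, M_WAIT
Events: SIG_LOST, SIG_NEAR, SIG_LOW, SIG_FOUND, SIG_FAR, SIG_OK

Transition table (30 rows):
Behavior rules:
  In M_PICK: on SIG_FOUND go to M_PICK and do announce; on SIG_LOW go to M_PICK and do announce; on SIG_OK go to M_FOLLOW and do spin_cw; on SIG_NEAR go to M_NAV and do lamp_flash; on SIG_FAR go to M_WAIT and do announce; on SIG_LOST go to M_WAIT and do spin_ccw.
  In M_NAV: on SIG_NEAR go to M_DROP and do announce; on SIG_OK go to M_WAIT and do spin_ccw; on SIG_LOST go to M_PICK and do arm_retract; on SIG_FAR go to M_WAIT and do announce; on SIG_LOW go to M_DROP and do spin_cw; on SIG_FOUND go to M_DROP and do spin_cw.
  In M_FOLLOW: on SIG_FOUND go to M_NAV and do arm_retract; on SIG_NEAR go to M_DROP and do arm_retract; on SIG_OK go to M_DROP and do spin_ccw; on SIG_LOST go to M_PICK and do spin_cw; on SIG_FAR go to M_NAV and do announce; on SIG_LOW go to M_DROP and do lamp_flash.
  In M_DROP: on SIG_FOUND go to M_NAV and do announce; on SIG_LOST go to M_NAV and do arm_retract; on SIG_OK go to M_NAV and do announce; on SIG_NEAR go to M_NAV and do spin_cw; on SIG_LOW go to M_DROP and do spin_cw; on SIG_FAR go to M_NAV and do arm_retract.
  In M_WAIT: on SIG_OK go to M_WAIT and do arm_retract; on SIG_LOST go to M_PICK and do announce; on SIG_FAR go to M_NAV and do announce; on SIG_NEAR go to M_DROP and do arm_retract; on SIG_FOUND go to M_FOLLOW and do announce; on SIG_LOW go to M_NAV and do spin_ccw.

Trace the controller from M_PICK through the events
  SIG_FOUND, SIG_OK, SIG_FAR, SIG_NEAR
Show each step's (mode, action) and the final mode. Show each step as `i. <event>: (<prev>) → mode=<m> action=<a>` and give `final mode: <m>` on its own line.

final mode: M_DROP

1. SIG_FOUND: (M_PICK) → mode=M_PICK action=announce
2. SIG_OK: (M_PICK) → mode=M_FOLLOW action=spin_cw
3. SIG_FAR: (M_FOLLOW) → mode=M_NAV action=announce
4. SIG_NEAR: (M_NAV) → mode=M_DROP action=announce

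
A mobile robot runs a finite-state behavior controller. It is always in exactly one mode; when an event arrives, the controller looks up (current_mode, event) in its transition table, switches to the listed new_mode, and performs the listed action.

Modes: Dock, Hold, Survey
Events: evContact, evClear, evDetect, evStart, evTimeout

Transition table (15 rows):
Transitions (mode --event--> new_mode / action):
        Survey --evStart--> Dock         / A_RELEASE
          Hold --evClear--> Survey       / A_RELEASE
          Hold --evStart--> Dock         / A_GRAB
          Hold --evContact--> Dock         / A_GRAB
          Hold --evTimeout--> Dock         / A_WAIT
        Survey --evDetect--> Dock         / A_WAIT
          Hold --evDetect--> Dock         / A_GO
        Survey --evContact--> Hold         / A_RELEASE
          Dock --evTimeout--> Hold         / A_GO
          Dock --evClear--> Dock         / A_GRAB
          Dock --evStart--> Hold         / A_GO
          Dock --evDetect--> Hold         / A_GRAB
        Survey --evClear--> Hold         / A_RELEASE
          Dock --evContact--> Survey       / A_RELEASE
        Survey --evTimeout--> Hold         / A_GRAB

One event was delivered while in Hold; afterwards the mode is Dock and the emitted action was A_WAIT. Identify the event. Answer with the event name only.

try evContact: (Hold, evContact) → (Dock, A_GRAB)
try evClear: (Hold, evClear) → (Survey, A_RELEASE)
try evDetect: (Hold, evDetect) → (Dock, A_GO)
try evStart: (Hold, evStart) → (Dock, A_GRAB)
try evTimeout: (Hold, evTimeout) → (Dock, A_WAIT)  ← matches

evTimeout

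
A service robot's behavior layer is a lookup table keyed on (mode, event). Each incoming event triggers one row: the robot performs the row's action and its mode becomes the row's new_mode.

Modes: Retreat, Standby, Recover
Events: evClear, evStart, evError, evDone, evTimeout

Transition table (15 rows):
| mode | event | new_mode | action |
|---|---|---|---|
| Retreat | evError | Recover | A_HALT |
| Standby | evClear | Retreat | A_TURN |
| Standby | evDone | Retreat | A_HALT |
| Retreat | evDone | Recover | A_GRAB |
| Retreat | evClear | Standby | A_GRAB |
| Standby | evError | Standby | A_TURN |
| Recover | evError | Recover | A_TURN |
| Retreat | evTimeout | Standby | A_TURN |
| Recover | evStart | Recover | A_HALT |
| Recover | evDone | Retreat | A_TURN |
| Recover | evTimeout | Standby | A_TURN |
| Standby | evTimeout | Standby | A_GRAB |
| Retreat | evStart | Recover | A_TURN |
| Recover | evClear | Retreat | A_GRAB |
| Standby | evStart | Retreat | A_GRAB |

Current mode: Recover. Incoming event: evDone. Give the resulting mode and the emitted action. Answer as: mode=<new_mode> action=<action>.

current mode = Recover; filter table to that mode:
  (Recover, evError) → (Recover, A_TURN)
  (Recover, evStart) → (Recover, A_HALT)
  (Recover, evDone) → (Retreat, A_TURN)  ← event matches
  (Recover, evTimeout) → (Standby, A_TURN)
  (Recover, evClear) → (Retreat, A_GRAB)
event = evDone selects (Retreat, A_TURN)

mode=Retreat action=A_TURN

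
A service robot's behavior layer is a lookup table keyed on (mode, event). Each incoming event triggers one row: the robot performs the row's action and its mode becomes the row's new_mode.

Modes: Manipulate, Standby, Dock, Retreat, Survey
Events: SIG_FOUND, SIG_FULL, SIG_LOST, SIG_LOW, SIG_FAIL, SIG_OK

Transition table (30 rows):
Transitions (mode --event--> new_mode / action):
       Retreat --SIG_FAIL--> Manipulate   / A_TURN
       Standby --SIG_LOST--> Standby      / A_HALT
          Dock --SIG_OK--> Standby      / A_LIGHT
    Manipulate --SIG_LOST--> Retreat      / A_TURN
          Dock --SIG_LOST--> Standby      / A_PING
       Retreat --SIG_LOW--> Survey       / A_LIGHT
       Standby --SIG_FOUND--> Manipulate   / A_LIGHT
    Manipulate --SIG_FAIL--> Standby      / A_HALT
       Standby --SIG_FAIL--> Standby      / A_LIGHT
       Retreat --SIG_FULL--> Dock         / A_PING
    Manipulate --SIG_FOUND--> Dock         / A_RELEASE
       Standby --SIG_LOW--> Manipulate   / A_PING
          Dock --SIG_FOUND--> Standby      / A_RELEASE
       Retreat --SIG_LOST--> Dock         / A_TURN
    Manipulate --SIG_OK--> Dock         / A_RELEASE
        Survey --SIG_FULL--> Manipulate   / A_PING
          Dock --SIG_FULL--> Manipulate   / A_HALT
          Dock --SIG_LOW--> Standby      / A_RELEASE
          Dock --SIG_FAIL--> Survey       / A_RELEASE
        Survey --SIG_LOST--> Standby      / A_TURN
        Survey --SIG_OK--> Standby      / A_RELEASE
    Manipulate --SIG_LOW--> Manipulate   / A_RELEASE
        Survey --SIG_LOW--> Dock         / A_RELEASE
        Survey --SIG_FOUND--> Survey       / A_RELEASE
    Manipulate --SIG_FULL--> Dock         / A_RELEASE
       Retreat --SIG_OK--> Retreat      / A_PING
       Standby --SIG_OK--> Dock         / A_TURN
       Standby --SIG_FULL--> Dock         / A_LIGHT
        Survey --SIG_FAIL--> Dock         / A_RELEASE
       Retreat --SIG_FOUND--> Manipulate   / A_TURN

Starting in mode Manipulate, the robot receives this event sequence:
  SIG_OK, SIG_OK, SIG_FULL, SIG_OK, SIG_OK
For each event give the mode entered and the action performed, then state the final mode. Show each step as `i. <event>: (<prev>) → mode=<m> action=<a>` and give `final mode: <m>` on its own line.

final mode: Dock

1. SIG_OK: (Manipulate) → mode=Dock action=A_RELEASE
2. SIG_OK: (Dock) → mode=Standby action=A_LIGHT
3. SIG_FULL: (Standby) → mode=Dock action=A_LIGHT
4. SIG_OK: (Dock) → mode=Standby action=A_LIGHT
5. SIG_OK: (Standby) → mode=Dock action=A_TURN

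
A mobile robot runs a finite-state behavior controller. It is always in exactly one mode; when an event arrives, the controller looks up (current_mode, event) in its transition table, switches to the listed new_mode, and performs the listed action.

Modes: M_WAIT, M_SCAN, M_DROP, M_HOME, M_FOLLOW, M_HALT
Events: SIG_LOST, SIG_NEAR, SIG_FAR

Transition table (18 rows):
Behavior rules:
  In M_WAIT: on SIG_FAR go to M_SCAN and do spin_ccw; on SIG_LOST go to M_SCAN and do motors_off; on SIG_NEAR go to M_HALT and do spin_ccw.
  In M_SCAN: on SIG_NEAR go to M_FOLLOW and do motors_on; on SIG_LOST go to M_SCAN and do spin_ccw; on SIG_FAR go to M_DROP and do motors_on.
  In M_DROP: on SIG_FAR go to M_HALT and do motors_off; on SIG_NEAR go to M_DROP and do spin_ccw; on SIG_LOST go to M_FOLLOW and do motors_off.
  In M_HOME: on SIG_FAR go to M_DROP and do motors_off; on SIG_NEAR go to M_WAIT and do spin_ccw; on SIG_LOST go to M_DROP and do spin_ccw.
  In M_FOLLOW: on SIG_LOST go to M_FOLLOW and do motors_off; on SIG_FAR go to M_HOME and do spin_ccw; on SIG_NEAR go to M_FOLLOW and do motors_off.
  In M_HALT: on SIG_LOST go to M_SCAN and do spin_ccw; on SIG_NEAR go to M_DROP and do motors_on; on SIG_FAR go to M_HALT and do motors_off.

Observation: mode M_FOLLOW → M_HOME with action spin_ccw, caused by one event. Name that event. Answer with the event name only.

try SIG_LOST: (M_FOLLOW, SIG_LOST) → (M_FOLLOW, motors_off)
try SIG_NEAR: (M_FOLLOW, SIG_NEAR) → (M_FOLLOW, motors_off)
try SIG_FAR: (M_FOLLOW, SIG_FAR) → (M_HOME, spin_ccw)  ← matches

SIG_FAR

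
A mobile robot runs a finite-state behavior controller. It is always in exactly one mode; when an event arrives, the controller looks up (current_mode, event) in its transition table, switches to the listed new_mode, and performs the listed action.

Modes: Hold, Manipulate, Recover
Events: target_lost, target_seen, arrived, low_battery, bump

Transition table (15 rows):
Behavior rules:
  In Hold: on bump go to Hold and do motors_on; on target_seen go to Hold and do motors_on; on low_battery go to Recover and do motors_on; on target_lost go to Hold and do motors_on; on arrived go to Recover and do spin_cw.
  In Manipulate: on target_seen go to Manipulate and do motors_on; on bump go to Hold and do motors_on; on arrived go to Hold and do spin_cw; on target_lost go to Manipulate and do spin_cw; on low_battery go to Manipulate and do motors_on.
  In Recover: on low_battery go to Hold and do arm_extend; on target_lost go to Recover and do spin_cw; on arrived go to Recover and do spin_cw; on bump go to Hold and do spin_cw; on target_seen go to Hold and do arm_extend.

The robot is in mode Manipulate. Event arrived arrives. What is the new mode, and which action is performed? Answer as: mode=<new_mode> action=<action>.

mode=Hold action=spin_cw

current mode = Manipulate; filter table to that mode:
  (Manipulate, target_seen) → (Manipulate, motors_on)
  (Manipulate, bump) → (Hold, motors_on)
  (Manipulate, arrived) → (Hold, spin_cw)  ← event matches
  (Manipulate, target_lost) → (Manipulate, spin_cw)
  (Manipulate, low_battery) → (Manipulate, motors_on)
event = arrived selects (Hold, spin_cw)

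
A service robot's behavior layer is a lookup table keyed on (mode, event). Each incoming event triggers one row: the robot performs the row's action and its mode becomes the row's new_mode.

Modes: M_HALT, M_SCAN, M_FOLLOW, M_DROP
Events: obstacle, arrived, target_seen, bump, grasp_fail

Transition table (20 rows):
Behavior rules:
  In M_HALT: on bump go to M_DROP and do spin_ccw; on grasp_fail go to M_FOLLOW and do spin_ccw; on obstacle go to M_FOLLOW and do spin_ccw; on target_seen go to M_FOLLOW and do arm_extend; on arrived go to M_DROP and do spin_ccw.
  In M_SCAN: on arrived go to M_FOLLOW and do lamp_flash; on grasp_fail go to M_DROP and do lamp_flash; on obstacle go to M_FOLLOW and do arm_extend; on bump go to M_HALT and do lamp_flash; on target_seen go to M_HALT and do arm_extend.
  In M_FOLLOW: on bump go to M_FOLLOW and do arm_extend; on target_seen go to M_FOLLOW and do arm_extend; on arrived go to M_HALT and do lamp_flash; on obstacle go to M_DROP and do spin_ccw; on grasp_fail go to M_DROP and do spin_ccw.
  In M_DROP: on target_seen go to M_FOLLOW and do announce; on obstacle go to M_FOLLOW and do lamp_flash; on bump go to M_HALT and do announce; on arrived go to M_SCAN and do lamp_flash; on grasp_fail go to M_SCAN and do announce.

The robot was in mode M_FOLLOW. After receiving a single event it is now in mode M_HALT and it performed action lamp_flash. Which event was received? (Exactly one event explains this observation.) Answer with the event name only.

arrived

try obstacle: (M_FOLLOW, obstacle) → (M_DROP, spin_ccw)
try arrived: (M_FOLLOW, arrived) → (M_HALT, lamp_flash)  ← matches
try target_seen: (M_FOLLOW, target_seen) → (M_FOLLOW, arm_extend)
try bump: (M_FOLLOW, bump) → (M_FOLLOW, arm_extend)
try grasp_fail: (M_FOLLOW, grasp_fail) → (M_DROP, spin_ccw)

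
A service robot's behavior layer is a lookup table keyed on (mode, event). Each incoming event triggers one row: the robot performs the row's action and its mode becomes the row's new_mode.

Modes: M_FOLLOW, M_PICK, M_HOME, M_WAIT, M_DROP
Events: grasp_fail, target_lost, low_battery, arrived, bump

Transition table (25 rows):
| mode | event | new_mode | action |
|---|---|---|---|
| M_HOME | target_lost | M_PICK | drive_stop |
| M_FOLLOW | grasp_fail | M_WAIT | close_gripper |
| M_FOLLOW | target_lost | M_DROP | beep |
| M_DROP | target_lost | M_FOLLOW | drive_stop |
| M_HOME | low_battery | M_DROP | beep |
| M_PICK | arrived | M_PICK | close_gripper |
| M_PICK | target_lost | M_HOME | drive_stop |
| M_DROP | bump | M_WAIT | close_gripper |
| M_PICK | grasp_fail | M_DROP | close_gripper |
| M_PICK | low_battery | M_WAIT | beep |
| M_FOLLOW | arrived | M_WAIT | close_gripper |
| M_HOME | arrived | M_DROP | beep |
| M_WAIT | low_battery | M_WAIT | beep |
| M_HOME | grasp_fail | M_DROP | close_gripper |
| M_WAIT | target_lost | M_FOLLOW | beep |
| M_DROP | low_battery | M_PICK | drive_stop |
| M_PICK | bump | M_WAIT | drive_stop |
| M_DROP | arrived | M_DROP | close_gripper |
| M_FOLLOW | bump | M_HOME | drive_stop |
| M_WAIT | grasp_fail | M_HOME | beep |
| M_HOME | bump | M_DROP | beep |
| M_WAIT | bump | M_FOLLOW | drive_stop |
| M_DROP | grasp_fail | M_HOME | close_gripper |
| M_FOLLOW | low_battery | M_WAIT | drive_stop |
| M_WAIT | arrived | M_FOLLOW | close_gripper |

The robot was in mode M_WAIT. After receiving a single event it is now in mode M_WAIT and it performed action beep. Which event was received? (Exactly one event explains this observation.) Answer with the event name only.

try grasp_fail: (M_WAIT, grasp_fail) → (M_HOME, beep)
try target_lost: (M_WAIT, target_lost) → (M_FOLLOW, beep)
try low_battery: (M_WAIT, low_battery) → (M_WAIT, beep)  ← matches
try arrived: (M_WAIT, arrived) → (M_FOLLOW, close_gripper)
try bump: (M_WAIT, bump) → (M_FOLLOW, drive_stop)

low_battery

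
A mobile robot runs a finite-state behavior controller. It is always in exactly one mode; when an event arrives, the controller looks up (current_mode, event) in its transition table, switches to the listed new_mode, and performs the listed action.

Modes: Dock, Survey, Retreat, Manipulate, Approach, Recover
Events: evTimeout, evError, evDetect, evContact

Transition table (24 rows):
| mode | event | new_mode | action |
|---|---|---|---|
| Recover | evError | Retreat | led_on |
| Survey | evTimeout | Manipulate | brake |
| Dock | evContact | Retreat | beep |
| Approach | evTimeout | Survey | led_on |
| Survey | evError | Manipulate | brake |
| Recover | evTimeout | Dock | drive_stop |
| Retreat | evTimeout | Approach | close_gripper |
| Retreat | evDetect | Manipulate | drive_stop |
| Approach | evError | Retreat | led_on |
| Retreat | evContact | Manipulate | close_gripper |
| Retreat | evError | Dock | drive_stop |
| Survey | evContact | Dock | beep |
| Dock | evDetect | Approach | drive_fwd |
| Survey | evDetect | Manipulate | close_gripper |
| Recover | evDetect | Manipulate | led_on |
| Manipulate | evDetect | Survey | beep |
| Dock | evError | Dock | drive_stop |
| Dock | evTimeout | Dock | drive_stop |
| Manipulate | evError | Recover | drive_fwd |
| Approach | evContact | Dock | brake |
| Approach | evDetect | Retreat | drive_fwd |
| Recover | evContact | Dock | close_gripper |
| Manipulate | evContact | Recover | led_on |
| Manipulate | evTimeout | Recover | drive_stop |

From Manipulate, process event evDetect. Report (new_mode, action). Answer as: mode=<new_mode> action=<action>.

mode=Survey action=beep

current mode = Manipulate; filter table to that mode:
  (Manipulate, evDetect) → (Survey, beep)  ← event matches
  (Manipulate, evError) → (Recover, drive_fwd)
  (Manipulate, evContact) → (Recover, led_on)
  (Manipulate, evTimeout) → (Recover, drive_stop)
event = evDetect selects (Survey, beep)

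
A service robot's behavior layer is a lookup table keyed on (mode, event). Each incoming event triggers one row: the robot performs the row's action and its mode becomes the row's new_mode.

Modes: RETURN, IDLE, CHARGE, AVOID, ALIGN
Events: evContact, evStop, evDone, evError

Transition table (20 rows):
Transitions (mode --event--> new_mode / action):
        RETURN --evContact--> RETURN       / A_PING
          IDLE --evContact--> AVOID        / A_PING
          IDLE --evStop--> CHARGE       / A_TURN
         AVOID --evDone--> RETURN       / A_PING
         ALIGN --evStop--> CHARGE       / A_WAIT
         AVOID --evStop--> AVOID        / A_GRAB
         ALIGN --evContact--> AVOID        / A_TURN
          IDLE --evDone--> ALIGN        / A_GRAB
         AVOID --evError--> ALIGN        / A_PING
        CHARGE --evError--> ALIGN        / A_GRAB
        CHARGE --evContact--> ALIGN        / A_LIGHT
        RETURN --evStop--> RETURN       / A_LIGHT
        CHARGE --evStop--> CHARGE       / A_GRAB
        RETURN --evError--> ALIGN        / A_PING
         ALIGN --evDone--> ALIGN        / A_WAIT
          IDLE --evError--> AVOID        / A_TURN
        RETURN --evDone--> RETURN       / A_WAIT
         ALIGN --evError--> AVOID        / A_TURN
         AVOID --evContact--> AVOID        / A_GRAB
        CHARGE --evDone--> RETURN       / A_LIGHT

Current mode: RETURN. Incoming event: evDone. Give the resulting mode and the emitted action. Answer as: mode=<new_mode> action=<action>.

current mode = RETURN; filter table to that mode:
  (RETURN, evContact) → (RETURN, A_PING)
  (RETURN, evStop) → (RETURN, A_LIGHT)
  (RETURN, evError) → (ALIGN, A_PING)
  (RETURN, evDone) → (RETURN, A_WAIT)  ← event matches
event = evDone selects (RETURN, A_WAIT)

mode=RETURN action=A_WAIT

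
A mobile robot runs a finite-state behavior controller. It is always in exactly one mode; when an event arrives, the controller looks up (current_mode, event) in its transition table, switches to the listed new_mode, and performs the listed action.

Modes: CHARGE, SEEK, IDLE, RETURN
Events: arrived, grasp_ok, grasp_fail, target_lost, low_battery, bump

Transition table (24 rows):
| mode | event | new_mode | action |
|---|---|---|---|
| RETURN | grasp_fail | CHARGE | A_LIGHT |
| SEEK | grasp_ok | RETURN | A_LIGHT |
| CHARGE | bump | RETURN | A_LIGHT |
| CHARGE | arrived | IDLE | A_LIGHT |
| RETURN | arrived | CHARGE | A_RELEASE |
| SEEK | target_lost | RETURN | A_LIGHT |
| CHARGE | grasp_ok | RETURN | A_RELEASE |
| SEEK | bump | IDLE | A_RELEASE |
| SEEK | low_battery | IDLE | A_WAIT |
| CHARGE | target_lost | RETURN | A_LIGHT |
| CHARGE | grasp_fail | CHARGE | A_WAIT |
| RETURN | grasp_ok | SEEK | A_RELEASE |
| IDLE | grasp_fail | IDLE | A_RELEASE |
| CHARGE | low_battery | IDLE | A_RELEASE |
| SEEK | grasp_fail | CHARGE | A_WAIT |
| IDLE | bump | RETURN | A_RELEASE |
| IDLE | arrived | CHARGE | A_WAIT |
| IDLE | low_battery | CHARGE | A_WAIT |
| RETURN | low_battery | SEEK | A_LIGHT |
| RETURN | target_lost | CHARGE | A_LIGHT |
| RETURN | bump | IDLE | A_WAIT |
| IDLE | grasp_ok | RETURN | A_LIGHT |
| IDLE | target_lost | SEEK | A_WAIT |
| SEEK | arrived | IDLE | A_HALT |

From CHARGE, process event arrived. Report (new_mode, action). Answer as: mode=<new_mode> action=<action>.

current mode = CHARGE; filter table to that mode:
  (CHARGE, bump) → (RETURN, A_LIGHT)
  (CHARGE, arrived) → (IDLE, A_LIGHT)  ← event matches
  (CHARGE, grasp_ok) → (RETURN, A_RELEASE)
  (CHARGE, target_lost) → (RETURN, A_LIGHT)
  (CHARGE, grasp_fail) → (CHARGE, A_WAIT)
  (CHARGE, low_battery) → (IDLE, A_RELEASE)
event = arrived selects (IDLE, A_LIGHT)

mode=IDLE action=A_LIGHT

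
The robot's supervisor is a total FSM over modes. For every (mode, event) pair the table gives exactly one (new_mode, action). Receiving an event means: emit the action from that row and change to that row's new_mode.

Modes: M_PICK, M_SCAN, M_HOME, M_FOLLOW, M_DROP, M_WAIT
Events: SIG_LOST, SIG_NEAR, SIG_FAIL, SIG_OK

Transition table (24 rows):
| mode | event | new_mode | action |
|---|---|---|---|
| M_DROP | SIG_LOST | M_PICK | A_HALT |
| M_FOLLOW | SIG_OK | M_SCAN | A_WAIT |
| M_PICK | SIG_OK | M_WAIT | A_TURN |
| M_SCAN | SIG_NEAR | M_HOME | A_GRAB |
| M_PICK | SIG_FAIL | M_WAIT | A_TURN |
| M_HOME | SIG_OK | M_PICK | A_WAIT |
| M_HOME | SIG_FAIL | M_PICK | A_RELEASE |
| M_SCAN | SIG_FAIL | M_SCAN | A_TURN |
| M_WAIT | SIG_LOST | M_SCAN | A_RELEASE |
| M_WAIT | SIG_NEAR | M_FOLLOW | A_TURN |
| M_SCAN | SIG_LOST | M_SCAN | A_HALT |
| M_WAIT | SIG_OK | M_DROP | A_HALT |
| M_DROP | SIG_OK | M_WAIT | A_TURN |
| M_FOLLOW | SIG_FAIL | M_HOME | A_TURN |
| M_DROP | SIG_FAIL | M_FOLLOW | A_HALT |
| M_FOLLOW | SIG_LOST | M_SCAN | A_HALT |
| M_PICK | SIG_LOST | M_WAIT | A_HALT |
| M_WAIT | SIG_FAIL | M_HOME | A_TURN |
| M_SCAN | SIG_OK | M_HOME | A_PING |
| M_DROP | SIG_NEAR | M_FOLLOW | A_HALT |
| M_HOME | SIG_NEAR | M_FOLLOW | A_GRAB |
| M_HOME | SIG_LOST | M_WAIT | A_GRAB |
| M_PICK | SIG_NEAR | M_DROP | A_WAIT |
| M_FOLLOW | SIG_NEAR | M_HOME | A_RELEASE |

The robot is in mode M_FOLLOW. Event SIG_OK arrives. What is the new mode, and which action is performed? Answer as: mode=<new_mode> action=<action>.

current mode = M_FOLLOW; filter table to that mode:
  (M_FOLLOW, SIG_OK) → (M_SCAN, A_WAIT)  ← event matches
  (M_FOLLOW, SIG_FAIL) → (M_HOME, A_TURN)
  (M_FOLLOW, SIG_LOST) → (M_SCAN, A_HALT)
  (M_FOLLOW, SIG_NEAR) → (M_HOME, A_RELEASE)
event = SIG_OK selects (M_SCAN, A_WAIT)

mode=M_SCAN action=A_WAIT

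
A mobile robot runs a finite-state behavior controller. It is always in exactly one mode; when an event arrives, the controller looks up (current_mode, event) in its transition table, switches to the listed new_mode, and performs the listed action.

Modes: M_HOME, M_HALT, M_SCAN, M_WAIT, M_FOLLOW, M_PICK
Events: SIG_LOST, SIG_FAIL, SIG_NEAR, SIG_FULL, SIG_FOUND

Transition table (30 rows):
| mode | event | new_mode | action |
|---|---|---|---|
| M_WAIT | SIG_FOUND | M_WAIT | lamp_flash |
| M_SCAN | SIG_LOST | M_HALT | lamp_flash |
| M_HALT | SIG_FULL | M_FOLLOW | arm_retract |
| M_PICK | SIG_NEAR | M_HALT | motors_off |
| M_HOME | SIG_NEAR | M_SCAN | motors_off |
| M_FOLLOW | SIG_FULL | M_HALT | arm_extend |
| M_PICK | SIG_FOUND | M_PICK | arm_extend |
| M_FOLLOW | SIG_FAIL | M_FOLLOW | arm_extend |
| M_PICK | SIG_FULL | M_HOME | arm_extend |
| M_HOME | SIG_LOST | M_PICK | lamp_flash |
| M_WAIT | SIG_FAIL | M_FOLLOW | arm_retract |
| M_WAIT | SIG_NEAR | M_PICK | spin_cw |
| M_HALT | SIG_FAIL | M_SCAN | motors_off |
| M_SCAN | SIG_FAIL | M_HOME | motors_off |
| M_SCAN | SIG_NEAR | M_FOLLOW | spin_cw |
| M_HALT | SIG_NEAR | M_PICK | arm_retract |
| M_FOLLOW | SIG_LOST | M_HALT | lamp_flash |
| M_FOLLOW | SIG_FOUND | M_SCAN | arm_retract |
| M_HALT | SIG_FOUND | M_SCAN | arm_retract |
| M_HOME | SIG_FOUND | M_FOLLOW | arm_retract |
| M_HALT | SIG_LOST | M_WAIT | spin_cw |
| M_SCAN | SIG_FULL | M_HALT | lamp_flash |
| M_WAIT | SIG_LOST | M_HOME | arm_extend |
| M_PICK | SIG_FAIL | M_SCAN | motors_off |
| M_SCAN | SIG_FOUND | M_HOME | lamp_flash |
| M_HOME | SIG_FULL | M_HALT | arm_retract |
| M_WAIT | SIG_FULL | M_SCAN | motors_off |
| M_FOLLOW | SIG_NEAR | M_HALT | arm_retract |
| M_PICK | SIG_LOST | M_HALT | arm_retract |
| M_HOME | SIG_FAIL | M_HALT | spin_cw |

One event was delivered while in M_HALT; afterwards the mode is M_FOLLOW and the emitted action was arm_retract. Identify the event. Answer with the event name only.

try SIG_LOST: (M_HALT, SIG_LOST) → (M_WAIT, spin_cw)
try SIG_FAIL: (M_HALT, SIG_FAIL) → (M_SCAN, motors_off)
try SIG_NEAR: (M_HALT, SIG_NEAR) → (M_PICK, arm_retract)
try SIG_FULL: (M_HALT, SIG_FULL) → (M_FOLLOW, arm_retract)  ← matches
try SIG_FOUND: (M_HALT, SIG_FOUND) → (M_SCAN, arm_retract)

SIG_FULL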